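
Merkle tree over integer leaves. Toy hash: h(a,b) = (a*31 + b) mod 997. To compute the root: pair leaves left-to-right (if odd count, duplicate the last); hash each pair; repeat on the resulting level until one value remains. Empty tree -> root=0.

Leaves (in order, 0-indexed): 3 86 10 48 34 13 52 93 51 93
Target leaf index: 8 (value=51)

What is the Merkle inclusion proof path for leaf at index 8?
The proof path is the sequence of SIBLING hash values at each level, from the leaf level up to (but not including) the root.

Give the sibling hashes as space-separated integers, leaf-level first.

L0 (leaves): [3, 86, 10, 48, 34, 13, 52, 93, 51, 93], target index=8
L1: h(3,86)=(3*31+86)%997=179 [pair 0] h(10,48)=(10*31+48)%997=358 [pair 1] h(34,13)=(34*31+13)%997=70 [pair 2] h(52,93)=(52*31+93)%997=708 [pair 3] h(51,93)=(51*31+93)%997=677 [pair 4] -> [179, 358, 70, 708, 677]
  Sibling for proof at L0: 93
L2: h(179,358)=(179*31+358)%997=922 [pair 0] h(70,708)=(70*31+708)%997=884 [pair 1] h(677,677)=(677*31+677)%997=727 [pair 2] -> [922, 884, 727]
  Sibling for proof at L1: 677
L3: h(922,884)=(922*31+884)%997=553 [pair 0] h(727,727)=(727*31+727)%997=333 [pair 1] -> [553, 333]
  Sibling for proof at L2: 727
L4: h(553,333)=(553*31+333)%997=527 [pair 0] -> [527]
  Sibling for proof at L3: 553
Root: 527
Proof path (sibling hashes from leaf to root): [93, 677, 727, 553]

Answer: 93 677 727 553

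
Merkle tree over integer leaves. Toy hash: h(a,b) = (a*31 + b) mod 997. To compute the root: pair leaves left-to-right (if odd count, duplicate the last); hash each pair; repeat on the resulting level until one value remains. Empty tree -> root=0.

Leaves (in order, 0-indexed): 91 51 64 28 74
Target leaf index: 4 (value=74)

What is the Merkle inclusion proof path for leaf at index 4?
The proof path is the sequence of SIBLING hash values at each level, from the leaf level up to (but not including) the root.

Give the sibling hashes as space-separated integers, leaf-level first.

L0 (leaves): [91, 51, 64, 28, 74], target index=4
L1: h(91,51)=(91*31+51)%997=878 [pair 0] h(64,28)=(64*31+28)%997=18 [pair 1] h(74,74)=(74*31+74)%997=374 [pair 2] -> [878, 18, 374]
  Sibling for proof at L0: 74
L2: h(878,18)=(878*31+18)%997=317 [pair 0] h(374,374)=(374*31+374)%997=4 [pair 1] -> [317, 4]
  Sibling for proof at L1: 374
L3: h(317,4)=(317*31+4)%997=858 [pair 0] -> [858]
  Sibling for proof at L2: 317
Root: 858
Proof path (sibling hashes from leaf to root): [74, 374, 317]

Answer: 74 374 317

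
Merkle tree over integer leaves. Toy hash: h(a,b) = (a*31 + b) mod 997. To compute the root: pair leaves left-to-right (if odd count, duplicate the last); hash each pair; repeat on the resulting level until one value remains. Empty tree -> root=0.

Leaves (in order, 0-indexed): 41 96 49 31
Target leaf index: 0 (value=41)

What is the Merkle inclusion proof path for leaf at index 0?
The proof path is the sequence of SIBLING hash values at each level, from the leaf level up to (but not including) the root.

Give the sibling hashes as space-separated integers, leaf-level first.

L0 (leaves): [41, 96, 49, 31], target index=0
L1: h(41,96)=(41*31+96)%997=370 [pair 0] h(49,31)=(49*31+31)%997=553 [pair 1] -> [370, 553]
  Sibling for proof at L0: 96
L2: h(370,553)=(370*31+553)%997=59 [pair 0] -> [59]
  Sibling for proof at L1: 553
Root: 59
Proof path (sibling hashes from leaf to root): [96, 553]

Answer: 96 553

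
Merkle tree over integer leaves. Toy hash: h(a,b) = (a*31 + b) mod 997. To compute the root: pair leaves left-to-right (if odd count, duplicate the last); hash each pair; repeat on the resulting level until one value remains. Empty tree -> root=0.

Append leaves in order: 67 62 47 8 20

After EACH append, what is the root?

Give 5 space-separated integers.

Answer: 67 145 17 975 855

Derivation:
After append 67 (leaves=[67]):
  L0: [67]
  root=67
After append 62 (leaves=[67, 62]):
  L0: [67, 62]
  L1: h(67,62)=(67*31+62)%997=145 -> [145]
  root=145
After append 47 (leaves=[67, 62, 47]):
  L0: [67, 62, 47]
  L1: h(67,62)=(67*31+62)%997=145 h(47,47)=(47*31+47)%997=507 -> [145, 507]
  L2: h(145,507)=(145*31+507)%997=17 -> [17]
  root=17
After append 8 (leaves=[67, 62, 47, 8]):
  L0: [67, 62, 47, 8]
  L1: h(67,62)=(67*31+62)%997=145 h(47,8)=(47*31+8)%997=468 -> [145, 468]
  L2: h(145,468)=(145*31+468)%997=975 -> [975]
  root=975
After append 20 (leaves=[67, 62, 47, 8, 20]):
  L0: [67, 62, 47, 8, 20]
  L1: h(67,62)=(67*31+62)%997=145 h(47,8)=(47*31+8)%997=468 h(20,20)=(20*31+20)%997=640 -> [145, 468, 640]
  L2: h(145,468)=(145*31+468)%997=975 h(640,640)=(640*31+640)%997=540 -> [975, 540]
  L3: h(975,540)=(975*31+540)%997=855 -> [855]
  root=855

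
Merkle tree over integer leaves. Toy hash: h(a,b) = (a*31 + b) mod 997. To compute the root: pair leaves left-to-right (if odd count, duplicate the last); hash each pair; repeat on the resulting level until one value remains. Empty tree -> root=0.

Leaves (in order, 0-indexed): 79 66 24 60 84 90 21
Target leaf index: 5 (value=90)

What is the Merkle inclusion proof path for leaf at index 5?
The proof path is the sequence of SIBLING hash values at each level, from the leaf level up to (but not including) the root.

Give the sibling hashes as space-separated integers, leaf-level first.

Answer: 84 672 6

Derivation:
L0 (leaves): [79, 66, 24, 60, 84, 90, 21], target index=5
L1: h(79,66)=(79*31+66)%997=521 [pair 0] h(24,60)=(24*31+60)%997=804 [pair 1] h(84,90)=(84*31+90)%997=700 [pair 2] h(21,21)=(21*31+21)%997=672 [pair 3] -> [521, 804, 700, 672]
  Sibling for proof at L0: 84
L2: h(521,804)=(521*31+804)%997=6 [pair 0] h(700,672)=(700*31+672)%997=438 [pair 1] -> [6, 438]
  Sibling for proof at L1: 672
L3: h(6,438)=(6*31+438)%997=624 [pair 0] -> [624]
  Sibling for proof at L2: 6
Root: 624
Proof path (sibling hashes from leaf to root): [84, 672, 6]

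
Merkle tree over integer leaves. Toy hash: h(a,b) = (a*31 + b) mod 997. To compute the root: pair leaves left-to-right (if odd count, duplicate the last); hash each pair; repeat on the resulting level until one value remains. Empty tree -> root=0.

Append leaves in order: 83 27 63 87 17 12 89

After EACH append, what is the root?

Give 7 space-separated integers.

After append 83 (leaves=[83]):
  L0: [83]
  root=83
After append 27 (leaves=[83, 27]):
  L0: [83, 27]
  L1: h(83,27)=(83*31+27)%997=606 -> [606]
  root=606
After append 63 (leaves=[83, 27, 63]):
  L0: [83, 27, 63]
  L1: h(83,27)=(83*31+27)%997=606 h(63,63)=(63*31+63)%997=22 -> [606, 22]
  L2: h(606,22)=(606*31+22)%997=862 -> [862]
  root=862
After append 87 (leaves=[83, 27, 63, 87]):
  L0: [83, 27, 63, 87]
  L1: h(83,27)=(83*31+27)%997=606 h(63,87)=(63*31+87)%997=46 -> [606, 46]
  L2: h(606,46)=(606*31+46)%997=886 -> [886]
  root=886
After append 17 (leaves=[83, 27, 63, 87, 17]):
  L0: [83, 27, 63, 87, 17]
  L1: h(83,27)=(83*31+27)%997=606 h(63,87)=(63*31+87)%997=46 h(17,17)=(17*31+17)%997=544 -> [606, 46, 544]
  L2: h(606,46)=(606*31+46)%997=886 h(544,544)=(544*31+544)%997=459 -> [886, 459]
  L3: h(886,459)=(886*31+459)%997=9 -> [9]
  root=9
After append 12 (leaves=[83, 27, 63, 87, 17, 12]):
  L0: [83, 27, 63, 87, 17, 12]
  L1: h(83,27)=(83*31+27)%997=606 h(63,87)=(63*31+87)%997=46 h(17,12)=(17*31+12)%997=539 -> [606, 46, 539]
  L2: h(606,46)=(606*31+46)%997=886 h(539,539)=(539*31+539)%997=299 -> [886, 299]
  L3: h(886,299)=(886*31+299)%997=846 -> [846]
  root=846
After append 89 (leaves=[83, 27, 63, 87, 17, 12, 89]):
  L0: [83, 27, 63, 87, 17, 12, 89]
  L1: h(83,27)=(83*31+27)%997=606 h(63,87)=(63*31+87)%997=46 h(17,12)=(17*31+12)%997=539 h(89,89)=(89*31+89)%997=854 -> [606, 46, 539, 854]
  L2: h(606,46)=(606*31+46)%997=886 h(539,854)=(539*31+854)%997=614 -> [886, 614]
  L3: h(886,614)=(886*31+614)%997=164 -> [164]
  root=164

Answer: 83 606 862 886 9 846 164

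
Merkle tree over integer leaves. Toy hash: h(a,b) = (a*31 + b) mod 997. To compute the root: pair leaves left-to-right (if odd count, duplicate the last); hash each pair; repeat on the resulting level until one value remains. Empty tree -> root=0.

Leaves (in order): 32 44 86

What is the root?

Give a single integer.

L0: [32, 44, 86]
L1: h(32,44)=(32*31+44)%997=39 h(86,86)=(86*31+86)%997=758 -> [39, 758]
L2: h(39,758)=(39*31+758)%997=970 -> [970]

Answer: 970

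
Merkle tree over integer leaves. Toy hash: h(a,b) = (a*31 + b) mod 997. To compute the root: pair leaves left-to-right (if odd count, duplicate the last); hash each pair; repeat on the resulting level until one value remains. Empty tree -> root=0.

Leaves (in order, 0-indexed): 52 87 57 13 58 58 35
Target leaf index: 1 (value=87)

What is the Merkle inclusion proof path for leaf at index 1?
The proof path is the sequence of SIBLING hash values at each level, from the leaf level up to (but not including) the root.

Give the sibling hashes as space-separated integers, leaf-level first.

Answer: 52 783 830

Derivation:
L0 (leaves): [52, 87, 57, 13, 58, 58, 35], target index=1
L1: h(52,87)=(52*31+87)%997=702 [pair 0] h(57,13)=(57*31+13)%997=783 [pair 1] h(58,58)=(58*31+58)%997=859 [pair 2] h(35,35)=(35*31+35)%997=123 [pair 3] -> [702, 783, 859, 123]
  Sibling for proof at L0: 52
L2: h(702,783)=(702*31+783)%997=611 [pair 0] h(859,123)=(859*31+123)%997=830 [pair 1] -> [611, 830]
  Sibling for proof at L1: 783
L3: h(611,830)=(611*31+830)%997=828 [pair 0] -> [828]
  Sibling for proof at L2: 830
Root: 828
Proof path (sibling hashes from leaf to root): [52, 783, 830]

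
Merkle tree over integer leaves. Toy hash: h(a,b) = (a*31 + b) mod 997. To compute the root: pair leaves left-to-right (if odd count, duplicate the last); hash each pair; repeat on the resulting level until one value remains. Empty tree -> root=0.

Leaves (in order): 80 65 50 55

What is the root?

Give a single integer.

Answer: 740

Derivation:
L0: [80, 65, 50, 55]
L1: h(80,65)=(80*31+65)%997=551 h(50,55)=(50*31+55)%997=608 -> [551, 608]
L2: h(551,608)=(551*31+608)%997=740 -> [740]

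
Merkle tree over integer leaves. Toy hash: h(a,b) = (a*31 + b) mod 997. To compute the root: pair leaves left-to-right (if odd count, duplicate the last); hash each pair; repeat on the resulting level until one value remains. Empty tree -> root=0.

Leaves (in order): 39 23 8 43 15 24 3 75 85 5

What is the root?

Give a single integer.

Answer: 503

Derivation:
L0: [39, 23, 8, 43, 15, 24, 3, 75, 85, 5]
L1: h(39,23)=(39*31+23)%997=235 h(8,43)=(8*31+43)%997=291 h(15,24)=(15*31+24)%997=489 h(3,75)=(3*31+75)%997=168 h(85,5)=(85*31+5)%997=646 -> [235, 291, 489, 168, 646]
L2: h(235,291)=(235*31+291)%997=597 h(489,168)=(489*31+168)%997=372 h(646,646)=(646*31+646)%997=732 -> [597, 372, 732]
L3: h(597,372)=(597*31+372)%997=933 h(732,732)=(732*31+732)%997=493 -> [933, 493]
L4: h(933,493)=(933*31+493)%997=503 -> [503]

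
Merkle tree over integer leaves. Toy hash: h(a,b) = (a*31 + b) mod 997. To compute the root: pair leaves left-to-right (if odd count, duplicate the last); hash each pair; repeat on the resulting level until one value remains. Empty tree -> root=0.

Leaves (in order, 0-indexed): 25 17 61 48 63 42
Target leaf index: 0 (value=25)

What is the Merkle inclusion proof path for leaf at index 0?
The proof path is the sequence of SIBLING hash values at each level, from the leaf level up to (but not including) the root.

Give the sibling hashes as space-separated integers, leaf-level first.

Answer: 17 942 32

Derivation:
L0 (leaves): [25, 17, 61, 48, 63, 42], target index=0
L1: h(25,17)=(25*31+17)%997=792 [pair 0] h(61,48)=(61*31+48)%997=942 [pair 1] h(63,42)=(63*31+42)%997=1 [pair 2] -> [792, 942, 1]
  Sibling for proof at L0: 17
L2: h(792,942)=(792*31+942)%997=569 [pair 0] h(1,1)=(1*31+1)%997=32 [pair 1] -> [569, 32]
  Sibling for proof at L1: 942
L3: h(569,32)=(569*31+32)%997=722 [pair 0] -> [722]
  Sibling for proof at L2: 32
Root: 722
Proof path (sibling hashes from leaf to root): [17, 942, 32]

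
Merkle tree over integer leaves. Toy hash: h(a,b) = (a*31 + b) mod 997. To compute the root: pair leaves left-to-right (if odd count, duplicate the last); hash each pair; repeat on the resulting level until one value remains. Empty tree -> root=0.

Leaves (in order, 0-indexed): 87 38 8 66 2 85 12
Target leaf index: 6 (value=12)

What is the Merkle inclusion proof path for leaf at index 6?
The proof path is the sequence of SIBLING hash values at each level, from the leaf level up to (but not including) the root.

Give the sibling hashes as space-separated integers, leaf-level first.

Answer: 12 147 354

Derivation:
L0 (leaves): [87, 38, 8, 66, 2, 85, 12], target index=6
L1: h(87,38)=(87*31+38)%997=741 [pair 0] h(8,66)=(8*31+66)%997=314 [pair 1] h(2,85)=(2*31+85)%997=147 [pair 2] h(12,12)=(12*31+12)%997=384 [pair 3] -> [741, 314, 147, 384]
  Sibling for proof at L0: 12
L2: h(741,314)=(741*31+314)%997=354 [pair 0] h(147,384)=(147*31+384)%997=953 [pair 1] -> [354, 953]
  Sibling for proof at L1: 147
L3: h(354,953)=(354*31+953)%997=960 [pair 0] -> [960]
  Sibling for proof at L2: 354
Root: 960
Proof path (sibling hashes from leaf to root): [12, 147, 354]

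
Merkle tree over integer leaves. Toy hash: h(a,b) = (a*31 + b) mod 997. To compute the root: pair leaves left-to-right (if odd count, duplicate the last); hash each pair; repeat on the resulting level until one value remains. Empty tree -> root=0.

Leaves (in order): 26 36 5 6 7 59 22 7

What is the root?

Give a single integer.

Answer: 873

Derivation:
L0: [26, 36, 5, 6, 7, 59, 22, 7]
L1: h(26,36)=(26*31+36)%997=842 h(5,6)=(5*31+6)%997=161 h(7,59)=(7*31+59)%997=276 h(22,7)=(22*31+7)%997=689 -> [842, 161, 276, 689]
L2: h(842,161)=(842*31+161)%997=341 h(276,689)=(276*31+689)%997=272 -> [341, 272]
L3: h(341,272)=(341*31+272)%997=873 -> [873]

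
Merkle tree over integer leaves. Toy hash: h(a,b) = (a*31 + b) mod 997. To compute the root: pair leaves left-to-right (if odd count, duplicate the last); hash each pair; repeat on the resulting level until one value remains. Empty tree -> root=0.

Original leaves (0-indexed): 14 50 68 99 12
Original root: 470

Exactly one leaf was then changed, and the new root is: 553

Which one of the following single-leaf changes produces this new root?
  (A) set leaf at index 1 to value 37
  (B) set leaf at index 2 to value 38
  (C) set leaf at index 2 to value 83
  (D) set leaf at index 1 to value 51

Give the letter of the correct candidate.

Original leaves: [14, 50, 68, 99, 12]
Target new root: 553
Try each candidate change and compute the resulting root:
Candidate A: set leaf[1] = 37 -> leaves = [14, 37, 68, 99, 12]
  L0: [14, 37, 68, 99, 12]
  L1: h(14,37)=(14*31+37)%997=471 h(68,99)=(68*31+99)%997=213 h(12,12)=(12*31+12)%997=384 -> [471, 213, 384]
  L2: h(471,213)=(471*31+213)%997=856 h(384,384)=(384*31+384)%997=324 -> [856, 324]
  L3: h(856,324)=(856*31+324)%997=938 -> [938]
  root = 938 != target 553
Candidate B: set leaf[2] = 38 -> leaves = [14, 50, 38, 99, 12]
  L0: [14, 50, 38, 99, 12]
  L1: h(14,50)=(14*31+50)%997=484 h(38,99)=(38*31+99)%997=280 h(12,12)=(12*31+12)%997=384 -> [484, 280, 384]
  L2: h(484,280)=(484*31+280)%997=329 h(384,384)=(384*31+384)%997=324 -> [329, 324]
  L3: h(329,324)=(329*31+324)%997=553 -> [553]
  root = 553 == target 553  ** MATCH **
Candidate C: set leaf[2] = 83 -> leaves = [14, 50, 83, 99, 12]
  L0: [14, 50, 83, 99, 12]
  L1: h(14,50)=(14*31+50)%997=484 h(83,99)=(83*31+99)%997=678 h(12,12)=(12*31+12)%997=384 -> [484, 678, 384]
  L2: h(484,678)=(484*31+678)%997=727 h(384,384)=(384*31+384)%997=324 -> [727, 324]
  L3: h(727,324)=(727*31+324)%997=927 -> [927]
  root = 927 != target 553
Candidate D: set leaf[1] = 51 -> leaves = [14, 51, 68, 99, 12]
  L0: [14, 51, 68, 99, 12]
  L1: h(14,51)=(14*31+51)%997=485 h(68,99)=(68*31+99)%997=213 h(12,12)=(12*31+12)%997=384 -> [485, 213, 384]
  L2: h(485,213)=(485*31+213)%997=293 h(384,384)=(384*31+384)%997=324 -> [293, 324]
  L3: h(293,324)=(293*31+324)%997=434 -> [434]
  root = 434 != target 553
Candidate B produces the target root.

Answer: B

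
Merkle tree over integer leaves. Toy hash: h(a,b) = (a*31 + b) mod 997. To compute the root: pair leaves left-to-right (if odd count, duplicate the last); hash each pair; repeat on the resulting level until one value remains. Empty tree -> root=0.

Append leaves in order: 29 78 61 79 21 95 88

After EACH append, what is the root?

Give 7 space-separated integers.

After append 29 (leaves=[29]):
  L0: [29]
  root=29
After append 78 (leaves=[29, 78]):
  L0: [29, 78]
  L1: h(29,78)=(29*31+78)%997=977 -> [977]
  root=977
After append 61 (leaves=[29, 78, 61]):
  L0: [29, 78, 61]
  L1: h(29,78)=(29*31+78)%997=977 h(61,61)=(61*31+61)%997=955 -> [977, 955]
  L2: h(977,955)=(977*31+955)%997=335 -> [335]
  root=335
After append 79 (leaves=[29, 78, 61, 79]):
  L0: [29, 78, 61, 79]
  L1: h(29,78)=(29*31+78)%997=977 h(61,79)=(61*31+79)%997=973 -> [977, 973]
  L2: h(977,973)=(977*31+973)%997=353 -> [353]
  root=353
After append 21 (leaves=[29, 78, 61, 79, 21]):
  L0: [29, 78, 61, 79, 21]
  L1: h(29,78)=(29*31+78)%997=977 h(61,79)=(61*31+79)%997=973 h(21,21)=(21*31+21)%997=672 -> [977, 973, 672]
  L2: h(977,973)=(977*31+973)%997=353 h(672,672)=(672*31+672)%997=567 -> [353, 567]
  L3: h(353,567)=(353*31+567)%997=543 -> [543]
  root=543
After append 95 (leaves=[29, 78, 61, 79, 21, 95]):
  L0: [29, 78, 61, 79, 21, 95]
  L1: h(29,78)=(29*31+78)%997=977 h(61,79)=(61*31+79)%997=973 h(21,95)=(21*31+95)%997=746 -> [977, 973, 746]
  L2: h(977,973)=(977*31+973)%997=353 h(746,746)=(746*31+746)%997=941 -> [353, 941]
  L3: h(353,941)=(353*31+941)%997=917 -> [917]
  root=917
After append 88 (leaves=[29, 78, 61, 79, 21, 95, 88]):
  L0: [29, 78, 61, 79, 21, 95, 88]
  L1: h(29,78)=(29*31+78)%997=977 h(61,79)=(61*31+79)%997=973 h(21,95)=(21*31+95)%997=746 h(88,88)=(88*31+88)%997=822 -> [977, 973, 746, 822]
  L2: h(977,973)=(977*31+973)%997=353 h(746,822)=(746*31+822)%997=20 -> [353, 20]
  L3: h(353,20)=(353*31+20)%997=993 -> [993]
  root=993

Answer: 29 977 335 353 543 917 993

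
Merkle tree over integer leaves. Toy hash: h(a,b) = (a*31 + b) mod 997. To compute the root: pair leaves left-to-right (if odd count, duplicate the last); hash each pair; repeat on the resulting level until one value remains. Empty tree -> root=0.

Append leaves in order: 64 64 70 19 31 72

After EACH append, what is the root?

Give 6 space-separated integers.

After append 64 (leaves=[64]):
  L0: [64]
  root=64
After append 64 (leaves=[64, 64]):
  L0: [64, 64]
  L1: h(64,64)=(64*31+64)%997=54 -> [54]
  root=54
After append 70 (leaves=[64, 64, 70]):
  L0: [64, 64, 70]
  L1: h(64,64)=(64*31+64)%997=54 h(70,70)=(70*31+70)%997=246 -> [54, 246]
  L2: h(54,246)=(54*31+246)%997=923 -> [923]
  root=923
After append 19 (leaves=[64, 64, 70, 19]):
  L0: [64, 64, 70, 19]
  L1: h(64,64)=(64*31+64)%997=54 h(70,19)=(70*31+19)%997=195 -> [54, 195]
  L2: h(54,195)=(54*31+195)%997=872 -> [872]
  root=872
After append 31 (leaves=[64, 64, 70, 19, 31]):
  L0: [64, 64, 70, 19, 31]
  L1: h(64,64)=(64*31+64)%997=54 h(70,19)=(70*31+19)%997=195 h(31,31)=(31*31+31)%997=992 -> [54, 195, 992]
  L2: h(54,195)=(54*31+195)%997=872 h(992,992)=(992*31+992)%997=837 -> [872, 837]
  L3: h(872,837)=(872*31+837)%997=950 -> [950]
  root=950
After append 72 (leaves=[64, 64, 70, 19, 31, 72]):
  L0: [64, 64, 70, 19, 31, 72]
  L1: h(64,64)=(64*31+64)%997=54 h(70,19)=(70*31+19)%997=195 h(31,72)=(31*31+72)%997=36 -> [54, 195, 36]
  L2: h(54,195)=(54*31+195)%997=872 h(36,36)=(36*31+36)%997=155 -> [872, 155]
  L3: h(872,155)=(872*31+155)%997=268 -> [268]
  root=268

Answer: 64 54 923 872 950 268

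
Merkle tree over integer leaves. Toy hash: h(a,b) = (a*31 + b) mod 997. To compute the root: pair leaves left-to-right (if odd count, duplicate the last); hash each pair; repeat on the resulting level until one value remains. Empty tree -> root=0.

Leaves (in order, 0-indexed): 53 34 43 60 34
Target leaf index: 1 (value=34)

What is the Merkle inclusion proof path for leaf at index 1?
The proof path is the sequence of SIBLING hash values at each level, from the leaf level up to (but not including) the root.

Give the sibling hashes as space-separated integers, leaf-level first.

Answer: 53 396 918

Derivation:
L0 (leaves): [53, 34, 43, 60, 34], target index=1
L1: h(53,34)=(53*31+34)%997=680 [pair 0] h(43,60)=(43*31+60)%997=396 [pair 1] h(34,34)=(34*31+34)%997=91 [pair 2] -> [680, 396, 91]
  Sibling for proof at L0: 53
L2: h(680,396)=(680*31+396)%997=539 [pair 0] h(91,91)=(91*31+91)%997=918 [pair 1] -> [539, 918]
  Sibling for proof at L1: 396
L3: h(539,918)=(539*31+918)%997=678 [pair 0] -> [678]
  Sibling for proof at L2: 918
Root: 678
Proof path (sibling hashes from leaf to root): [53, 396, 918]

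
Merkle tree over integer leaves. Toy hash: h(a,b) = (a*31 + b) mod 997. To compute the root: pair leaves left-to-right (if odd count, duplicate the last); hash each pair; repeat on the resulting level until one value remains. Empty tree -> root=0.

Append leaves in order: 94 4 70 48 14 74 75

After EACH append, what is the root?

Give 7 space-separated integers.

After append 94 (leaves=[94]):
  L0: [94]
  root=94
After append 4 (leaves=[94, 4]):
  L0: [94, 4]
  L1: h(94,4)=(94*31+4)%997=924 -> [924]
  root=924
After append 70 (leaves=[94, 4, 70]):
  L0: [94, 4, 70]
  L1: h(94,4)=(94*31+4)%997=924 h(70,70)=(70*31+70)%997=246 -> [924, 246]
  L2: h(924,246)=(924*31+246)%997=974 -> [974]
  root=974
After append 48 (leaves=[94, 4, 70, 48]):
  L0: [94, 4, 70, 48]
  L1: h(94,4)=(94*31+4)%997=924 h(70,48)=(70*31+48)%997=224 -> [924, 224]
  L2: h(924,224)=(924*31+224)%997=952 -> [952]
  root=952
After append 14 (leaves=[94, 4, 70, 48, 14]):
  L0: [94, 4, 70, 48, 14]
  L1: h(94,4)=(94*31+4)%997=924 h(70,48)=(70*31+48)%997=224 h(14,14)=(14*31+14)%997=448 -> [924, 224, 448]
  L2: h(924,224)=(924*31+224)%997=952 h(448,448)=(448*31+448)%997=378 -> [952, 378]
  L3: h(952,378)=(952*31+378)%997=977 -> [977]
  root=977
After append 74 (leaves=[94, 4, 70, 48, 14, 74]):
  L0: [94, 4, 70, 48, 14, 74]
  L1: h(94,4)=(94*31+4)%997=924 h(70,48)=(70*31+48)%997=224 h(14,74)=(14*31+74)%997=508 -> [924, 224, 508]
  L2: h(924,224)=(924*31+224)%997=952 h(508,508)=(508*31+508)%997=304 -> [952, 304]
  L3: h(952,304)=(952*31+304)%997=903 -> [903]
  root=903
After append 75 (leaves=[94, 4, 70, 48, 14, 74, 75]):
  L0: [94, 4, 70, 48, 14, 74, 75]
  L1: h(94,4)=(94*31+4)%997=924 h(70,48)=(70*31+48)%997=224 h(14,74)=(14*31+74)%997=508 h(75,75)=(75*31+75)%997=406 -> [924, 224, 508, 406]
  L2: h(924,224)=(924*31+224)%997=952 h(508,406)=(508*31+406)%997=202 -> [952, 202]
  L3: h(952,202)=(952*31+202)%997=801 -> [801]
  root=801

Answer: 94 924 974 952 977 903 801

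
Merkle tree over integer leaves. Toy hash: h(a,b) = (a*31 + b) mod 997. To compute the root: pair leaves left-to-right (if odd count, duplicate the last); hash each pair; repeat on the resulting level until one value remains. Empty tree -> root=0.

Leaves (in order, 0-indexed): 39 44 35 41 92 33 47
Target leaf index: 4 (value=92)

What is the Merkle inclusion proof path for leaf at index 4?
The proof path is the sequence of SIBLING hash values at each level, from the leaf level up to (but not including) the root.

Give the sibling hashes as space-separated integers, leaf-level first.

Answer: 33 507 89

Derivation:
L0 (leaves): [39, 44, 35, 41, 92, 33, 47], target index=4
L1: h(39,44)=(39*31+44)%997=256 [pair 0] h(35,41)=(35*31+41)%997=129 [pair 1] h(92,33)=(92*31+33)%997=891 [pair 2] h(47,47)=(47*31+47)%997=507 [pair 3] -> [256, 129, 891, 507]
  Sibling for proof at L0: 33
L2: h(256,129)=(256*31+129)%997=89 [pair 0] h(891,507)=(891*31+507)%997=212 [pair 1] -> [89, 212]
  Sibling for proof at L1: 507
L3: h(89,212)=(89*31+212)%997=977 [pair 0] -> [977]
  Sibling for proof at L2: 89
Root: 977
Proof path (sibling hashes from leaf to root): [33, 507, 89]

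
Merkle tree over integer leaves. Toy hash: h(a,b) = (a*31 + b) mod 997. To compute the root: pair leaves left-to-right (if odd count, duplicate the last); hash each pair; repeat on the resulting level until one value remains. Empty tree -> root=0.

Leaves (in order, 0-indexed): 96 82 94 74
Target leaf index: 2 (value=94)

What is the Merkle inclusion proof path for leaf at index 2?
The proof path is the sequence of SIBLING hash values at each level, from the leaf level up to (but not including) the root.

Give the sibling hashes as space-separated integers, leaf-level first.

L0 (leaves): [96, 82, 94, 74], target index=2
L1: h(96,82)=(96*31+82)%997=67 [pair 0] h(94,74)=(94*31+74)%997=994 [pair 1] -> [67, 994]
  Sibling for proof at L0: 74
L2: h(67,994)=(67*31+994)%997=80 [pair 0] -> [80]
  Sibling for proof at L1: 67
Root: 80
Proof path (sibling hashes from leaf to root): [74, 67]

Answer: 74 67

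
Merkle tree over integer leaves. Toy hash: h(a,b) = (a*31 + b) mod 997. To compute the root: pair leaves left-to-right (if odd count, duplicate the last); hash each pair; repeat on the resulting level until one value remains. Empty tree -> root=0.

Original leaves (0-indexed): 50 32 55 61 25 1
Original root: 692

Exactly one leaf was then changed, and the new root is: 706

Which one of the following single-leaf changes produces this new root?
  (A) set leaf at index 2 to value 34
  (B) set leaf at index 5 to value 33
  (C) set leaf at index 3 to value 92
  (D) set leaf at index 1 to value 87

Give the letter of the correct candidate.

Answer: D

Derivation:
Original leaves: [50, 32, 55, 61, 25, 1]
Target new root: 706
Try each candidate change and compute the resulting root:
Candidate A: set leaf[2] = 34 -> leaves = [50, 32, 34, 61, 25, 1]
  L0: [50, 32, 34, 61, 25, 1]
  L1: h(50,32)=(50*31+32)%997=585 h(34,61)=(34*31+61)%997=118 h(25,1)=(25*31+1)%997=776 -> [585, 118, 776]
  L2: h(585,118)=(585*31+118)%997=307 h(776,776)=(776*31+776)%997=904 -> [307, 904]
  L3: h(307,904)=(307*31+904)%997=451 -> [451]
  root = 451 != target 706
Candidate B: set leaf[5] = 33 -> leaves = [50, 32, 55, 61, 25, 33]
  L0: [50, 32, 55, 61, 25, 33]
  L1: h(50,32)=(50*31+32)%997=585 h(55,61)=(55*31+61)%997=769 h(25,33)=(25*31+33)%997=808 -> [585, 769, 808]
  L2: h(585,769)=(585*31+769)%997=958 h(808,808)=(808*31+808)%997=931 -> [958, 931]
  L3: h(958,931)=(958*31+931)%997=719 -> [719]
  root = 719 != target 706
Candidate C: set leaf[3] = 92 -> leaves = [50, 32, 55, 92, 25, 1]
  L0: [50, 32, 55, 92, 25, 1]
  L1: h(50,32)=(50*31+32)%997=585 h(55,92)=(55*31+92)%997=800 h(25,1)=(25*31+1)%997=776 -> [585, 800, 776]
  L2: h(585,800)=(585*31+800)%997=989 h(776,776)=(776*31+776)%997=904 -> [989, 904]
  L3: h(989,904)=(989*31+904)%997=656 -> [656]
  root = 656 != target 706
Candidate D: set leaf[1] = 87 -> leaves = [50, 87, 55, 61, 25, 1]
  L0: [50, 87, 55, 61, 25, 1]
  L1: h(50,87)=(50*31+87)%997=640 h(55,61)=(55*31+61)%997=769 h(25,1)=(25*31+1)%997=776 -> [640, 769, 776]
  L2: h(640,769)=(640*31+769)%997=669 h(776,776)=(776*31+776)%997=904 -> [669, 904]
  L3: h(669,904)=(669*31+904)%997=706 -> [706]
  root = 706 == target 706  ** MATCH **
Candidate D produces the target root.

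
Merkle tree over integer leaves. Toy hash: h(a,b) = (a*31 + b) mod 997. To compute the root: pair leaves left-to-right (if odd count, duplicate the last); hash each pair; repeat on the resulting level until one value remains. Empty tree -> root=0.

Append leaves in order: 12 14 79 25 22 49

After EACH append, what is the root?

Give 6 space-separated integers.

Answer: 12 386 536 482 581 448

Derivation:
After append 12 (leaves=[12]):
  L0: [12]
  root=12
After append 14 (leaves=[12, 14]):
  L0: [12, 14]
  L1: h(12,14)=(12*31+14)%997=386 -> [386]
  root=386
After append 79 (leaves=[12, 14, 79]):
  L0: [12, 14, 79]
  L1: h(12,14)=(12*31+14)%997=386 h(79,79)=(79*31+79)%997=534 -> [386, 534]
  L2: h(386,534)=(386*31+534)%997=536 -> [536]
  root=536
After append 25 (leaves=[12, 14, 79, 25]):
  L0: [12, 14, 79, 25]
  L1: h(12,14)=(12*31+14)%997=386 h(79,25)=(79*31+25)%997=480 -> [386, 480]
  L2: h(386,480)=(386*31+480)%997=482 -> [482]
  root=482
After append 22 (leaves=[12, 14, 79, 25, 22]):
  L0: [12, 14, 79, 25, 22]
  L1: h(12,14)=(12*31+14)%997=386 h(79,25)=(79*31+25)%997=480 h(22,22)=(22*31+22)%997=704 -> [386, 480, 704]
  L2: h(386,480)=(386*31+480)%997=482 h(704,704)=(704*31+704)%997=594 -> [482, 594]
  L3: h(482,594)=(482*31+594)%997=581 -> [581]
  root=581
After append 49 (leaves=[12, 14, 79, 25, 22, 49]):
  L0: [12, 14, 79, 25, 22, 49]
  L1: h(12,14)=(12*31+14)%997=386 h(79,25)=(79*31+25)%997=480 h(22,49)=(22*31+49)%997=731 -> [386, 480, 731]
  L2: h(386,480)=(386*31+480)%997=482 h(731,731)=(731*31+731)%997=461 -> [482, 461]
  L3: h(482,461)=(482*31+461)%997=448 -> [448]
  root=448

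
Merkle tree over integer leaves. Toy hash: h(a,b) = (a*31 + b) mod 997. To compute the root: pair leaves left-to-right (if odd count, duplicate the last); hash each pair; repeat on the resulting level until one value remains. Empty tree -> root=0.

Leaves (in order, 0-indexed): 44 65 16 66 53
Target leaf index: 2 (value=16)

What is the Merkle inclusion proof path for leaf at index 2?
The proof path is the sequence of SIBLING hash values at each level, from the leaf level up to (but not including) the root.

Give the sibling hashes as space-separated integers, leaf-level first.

L0 (leaves): [44, 65, 16, 66, 53], target index=2
L1: h(44,65)=(44*31+65)%997=432 [pair 0] h(16,66)=(16*31+66)%997=562 [pair 1] h(53,53)=(53*31+53)%997=699 [pair 2] -> [432, 562, 699]
  Sibling for proof at L0: 66
L2: h(432,562)=(432*31+562)%997=993 [pair 0] h(699,699)=(699*31+699)%997=434 [pair 1] -> [993, 434]
  Sibling for proof at L1: 432
L3: h(993,434)=(993*31+434)%997=310 [pair 0] -> [310]
  Sibling for proof at L2: 434
Root: 310
Proof path (sibling hashes from leaf to root): [66, 432, 434]

Answer: 66 432 434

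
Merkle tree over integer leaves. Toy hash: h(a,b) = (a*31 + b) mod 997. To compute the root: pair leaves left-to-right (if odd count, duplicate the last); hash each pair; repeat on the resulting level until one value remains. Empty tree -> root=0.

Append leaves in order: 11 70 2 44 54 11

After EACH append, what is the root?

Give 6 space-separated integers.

After append 11 (leaves=[11]):
  L0: [11]
  root=11
After append 70 (leaves=[11, 70]):
  L0: [11, 70]
  L1: h(11,70)=(11*31+70)%997=411 -> [411]
  root=411
After append 2 (leaves=[11, 70, 2]):
  L0: [11, 70, 2]
  L1: h(11,70)=(11*31+70)%997=411 h(2,2)=(2*31+2)%997=64 -> [411, 64]
  L2: h(411,64)=(411*31+64)%997=841 -> [841]
  root=841
After append 44 (leaves=[11, 70, 2, 44]):
  L0: [11, 70, 2, 44]
  L1: h(11,70)=(11*31+70)%997=411 h(2,44)=(2*31+44)%997=106 -> [411, 106]
  L2: h(411,106)=(411*31+106)%997=883 -> [883]
  root=883
After append 54 (leaves=[11, 70, 2, 44, 54]):
  L0: [11, 70, 2, 44, 54]
  L1: h(11,70)=(11*31+70)%997=411 h(2,44)=(2*31+44)%997=106 h(54,54)=(54*31+54)%997=731 -> [411, 106, 731]
  L2: h(411,106)=(411*31+106)%997=883 h(731,731)=(731*31+731)%997=461 -> [883, 461]
  L3: h(883,461)=(883*31+461)%997=915 -> [915]
  root=915
After append 11 (leaves=[11, 70, 2, 44, 54, 11]):
  L0: [11, 70, 2, 44, 54, 11]
  L1: h(11,70)=(11*31+70)%997=411 h(2,44)=(2*31+44)%997=106 h(54,11)=(54*31+11)%997=688 -> [411, 106, 688]
  L2: h(411,106)=(411*31+106)%997=883 h(688,688)=(688*31+688)%997=82 -> [883, 82]
  L3: h(883,82)=(883*31+82)%997=536 -> [536]
  root=536

Answer: 11 411 841 883 915 536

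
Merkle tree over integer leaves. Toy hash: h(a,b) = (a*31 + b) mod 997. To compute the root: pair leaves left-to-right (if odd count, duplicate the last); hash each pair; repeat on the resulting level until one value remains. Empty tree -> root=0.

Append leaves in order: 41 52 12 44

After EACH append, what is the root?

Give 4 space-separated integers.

Answer: 41 326 520 552

Derivation:
After append 41 (leaves=[41]):
  L0: [41]
  root=41
After append 52 (leaves=[41, 52]):
  L0: [41, 52]
  L1: h(41,52)=(41*31+52)%997=326 -> [326]
  root=326
After append 12 (leaves=[41, 52, 12]):
  L0: [41, 52, 12]
  L1: h(41,52)=(41*31+52)%997=326 h(12,12)=(12*31+12)%997=384 -> [326, 384]
  L2: h(326,384)=(326*31+384)%997=520 -> [520]
  root=520
After append 44 (leaves=[41, 52, 12, 44]):
  L0: [41, 52, 12, 44]
  L1: h(41,52)=(41*31+52)%997=326 h(12,44)=(12*31+44)%997=416 -> [326, 416]
  L2: h(326,416)=(326*31+416)%997=552 -> [552]
  root=552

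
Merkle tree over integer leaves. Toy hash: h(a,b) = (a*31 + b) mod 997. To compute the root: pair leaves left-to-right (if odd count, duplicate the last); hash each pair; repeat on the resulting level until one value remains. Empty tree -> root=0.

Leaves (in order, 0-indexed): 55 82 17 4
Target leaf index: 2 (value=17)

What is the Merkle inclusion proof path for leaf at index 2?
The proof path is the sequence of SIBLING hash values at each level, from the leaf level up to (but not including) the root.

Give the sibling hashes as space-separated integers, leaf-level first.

L0 (leaves): [55, 82, 17, 4], target index=2
L1: h(55,82)=(55*31+82)%997=790 [pair 0] h(17,4)=(17*31+4)%997=531 [pair 1] -> [790, 531]
  Sibling for proof at L0: 4
L2: h(790,531)=(790*31+531)%997=96 [pair 0] -> [96]
  Sibling for proof at L1: 790
Root: 96
Proof path (sibling hashes from leaf to root): [4, 790]

Answer: 4 790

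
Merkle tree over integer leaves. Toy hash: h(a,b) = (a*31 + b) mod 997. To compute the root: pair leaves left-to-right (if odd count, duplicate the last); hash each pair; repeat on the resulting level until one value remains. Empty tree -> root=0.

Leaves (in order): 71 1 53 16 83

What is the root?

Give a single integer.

Answer: 320

Derivation:
L0: [71, 1, 53, 16, 83]
L1: h(71,1)=(71*31+1)%997=208 h(53,16)=(53*31+16)%997=662 h(83,83)=(83*31+83)%997=662 -> [208, 662, 662]
L2: h(208,662)=(208*31+662)%997=131 h(662,662)=(662*31+662)%997=247 -> [131, 247]
L3: h(131,247)=(131*31+247)%997=320 -> [320]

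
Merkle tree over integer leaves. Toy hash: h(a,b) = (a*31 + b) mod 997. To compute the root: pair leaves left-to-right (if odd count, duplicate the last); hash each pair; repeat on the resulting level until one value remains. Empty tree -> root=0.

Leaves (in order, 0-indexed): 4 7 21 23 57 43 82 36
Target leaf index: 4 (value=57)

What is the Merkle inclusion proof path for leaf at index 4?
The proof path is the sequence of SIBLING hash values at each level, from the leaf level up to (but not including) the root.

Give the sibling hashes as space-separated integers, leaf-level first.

Answer: 43 584 747

Derivation:
L0 (leaves): [4, 7, 21, 23, 57, 43, 82, 36], target index=4
L1: h(4,7)=(4*31+7)%997=131 [pair 0] h(21,23)=(21*31+23)%997=674 [pair 1] h(57,43)=(57*31+43)%997=813 [pair 2] h(82,36)=(82*31+36)%997=584 [pair 3] -> [131, 674, 813, 584]
  Sibling for proof at L0: 43
L2: h(131,674)=(131*31+674)%997=747 [pair 0] h(813,584)=(813*31+584)%997=862 [pair 1] -> [747, 862]
  Sibling for proof at L1: 584
L3: h(747,862)=(747*31+862)%997=91 [pair 0] -> [91]
  Sibling for proof at L2: 747
Root: 91
Proof path (sibling hashes from leaf to root): [43, 584, 747]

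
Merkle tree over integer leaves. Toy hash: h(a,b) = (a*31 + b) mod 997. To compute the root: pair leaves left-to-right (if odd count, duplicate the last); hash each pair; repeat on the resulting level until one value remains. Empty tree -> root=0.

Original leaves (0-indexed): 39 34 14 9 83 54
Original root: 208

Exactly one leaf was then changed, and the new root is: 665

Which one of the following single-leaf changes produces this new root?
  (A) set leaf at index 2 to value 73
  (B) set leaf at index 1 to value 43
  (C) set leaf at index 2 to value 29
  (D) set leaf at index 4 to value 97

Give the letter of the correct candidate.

Answer: C

Derivation:
Original leaves: [39, 34, 14, 9, 83, 54]
Target new root: 665
Try each candidate change and compute the resulting root:
Candidate A: set leaf[2] = 73 -> leaves = [39, 34, 73, 9, 83, 54]
  L0: [39, 34, 73, 9, 83, 54]
  L1: h(39,34)=(39*31+34)%997=246 h(73,9)=(73*31+9)%997=278 h(83,54)=(83*31+54)%997=633 -> [246, 278, 633]
  L2: h(246,278)=(246*31+278)%997=925 h(633,633)=(633*31+633)%997=316 -> [925, 316]
  L3: h(925,316)=(925*31+316)%997=78 -> [78]
  root = 78 != target 665
Candidate B: set leaf[1] = 43 -> leaves = [39, 43, 14, 9, 83, 54]
  L0: [39, 43, 14, 9, 83, 54]
  L1: h(39,43)=(39*31+43)%997=255 h(14,9)=(14*31+9)%997=443 h(83,54)=(83*31+54)%997=633 -> [255, 443, 633]
  L2: h(255,443)=(255*31+443)%997=372 h(633,633)=(633*31+633)%997=316 -> [372, 316]
  L3: h(372,316)=(372*31+316)%997=881 -> [881]
  root = 881 != target 665
Candidate C: set leaf[2] = 29 -> leaves = [39, 34, 29, 9, 83, 54]
  L0: [39, 34, 29, 9, 83, 54]
  L1: h(39,34)=(39*31+34)%997=246 h(29,9)=(29*31+9)%997=908 h(83,54)=(83*31+54)%997=633 -> [246, 908, 633]
  L2: h(246,908)=(246*31+908)%997=558 h(633,633)=(633*31+633)%997=316 -> [558, 316]
  L3: h(558,316)=(558*31+316)%997=665 -> [665]
  root = 665 == target 665  ** MATCH **
Candidate D: set leaf[4] = 97 -> leaves = [39, 34, 14, 9, 97, 54]
  L0: [39, 34, 14, 9, 97, 54]
  L1: h(39,34)=(39*31+34)%997=246 h(14,9)=(14*31+9)%997=443 h(97,54)=(97*31+54)%997=70 -> [246, 443, 70]
  L2: h(246,443)=(246*31+443)%997=93 h(70,70)=(70*31+70)%997=246 -> [93, 246]
  L3: h(93,246)=(93*31+246)%997=138 -> [138]
  root = 138 != target 665
Candidate C produces the target root.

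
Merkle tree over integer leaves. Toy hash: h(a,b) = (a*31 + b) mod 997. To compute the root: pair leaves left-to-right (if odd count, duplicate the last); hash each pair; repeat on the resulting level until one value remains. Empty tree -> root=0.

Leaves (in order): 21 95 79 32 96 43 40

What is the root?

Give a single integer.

Answer: 359

Derivation:
L0: [21, 95, 79, 32, 96, 43, 40]
L1: h(21,95)=(21*31+95)%997=746 h(79,32)=(79*31+32)%997=487 h(96,43)=(96*31+43)%997=28 h(40,40)=(40*31+40)%997=283 -> [746, 487, 28, 283]
L2: h(746,487)=(746*31+487)%997=682 h(28,283)=(28*31+283)%997=154 -> [682, 154]
L3: h(682,154)=(682*31+154)%997=359 -> [359]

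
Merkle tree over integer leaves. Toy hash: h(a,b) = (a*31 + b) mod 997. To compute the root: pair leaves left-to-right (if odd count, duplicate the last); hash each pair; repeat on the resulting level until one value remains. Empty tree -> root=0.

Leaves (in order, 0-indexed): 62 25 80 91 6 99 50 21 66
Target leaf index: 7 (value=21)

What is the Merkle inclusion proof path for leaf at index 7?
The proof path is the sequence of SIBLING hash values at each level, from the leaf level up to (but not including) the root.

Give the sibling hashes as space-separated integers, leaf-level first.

Answer: 50 285 117 195

Derivation:
L0 (leaves): [62, 25, 80, 91, 6, 99, 50, 21, 66], target index=7
L1: h(62,25)=(62*31+25)%997=950 [pair 0] h(80,91)=(80*31+91)%997=577 [pair 1] h(6,99)=(6*31+99)%997=285 [pair 2] h(50,21)=(50*31+21)%997=574 [pair 3] h(66,66)=(66*31+66)%997=118 [pair 4] -> [950, 577, 285, 574, 118]
  Sibling for proof at L0: 50
L2: h(950,577)=(950*31+577)%997=117 [pair 0] h(285,574)=(285*31+574)%997=436 [pair 1] h(118,118)=(118*31+118)%997=785 [pair 2] -> [117, 436, 785]
  Sibling for proof at L1: 285
L3: h(117,436)=(117*31+436)%997=75 [pair 0] h(785,785)=(785*31+785)%997=195 [pair 1] -> [75, 195]
  Sibling for proof at L2: 117
L4: h(75,195)=(75*31+195)%997=526 [pair 0] -> [526]
  Sibling for proof at L3: 195
Root: 526
Proof path (sibling hashes from leaf to root): [50, 285, 117, 195]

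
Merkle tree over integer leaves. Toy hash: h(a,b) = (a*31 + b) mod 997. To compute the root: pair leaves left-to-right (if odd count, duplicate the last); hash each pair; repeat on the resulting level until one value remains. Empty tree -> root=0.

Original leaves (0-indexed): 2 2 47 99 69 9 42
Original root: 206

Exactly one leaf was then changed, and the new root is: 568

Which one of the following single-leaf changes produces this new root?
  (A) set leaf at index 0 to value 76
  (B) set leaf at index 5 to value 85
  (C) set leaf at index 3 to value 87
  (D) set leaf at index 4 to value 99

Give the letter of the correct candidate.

Original leaves: [2, 2, 47, 99, 69, 9, 42]
Target new root: 568
Try each candidate change and compute the resulting root:
Candidate A: set leaf[0] = 76 -> leaves = [76, 2, 47, 99, 69, 9, 42]
  L0: [76, 2, 47, 99, 69, 9, 42]
  L1: h(76,2)=(76*31+2)%997=364 h(47,99)=(47*31+99)%997=559 h(69,9)=(69*31+9)%997=154 h(42,42)=(42*31+42)%997=347 -> [364, 559, 154, 347]
  L2: h(364,559)=(364*31+559)%997=876 h(154,347)=(154*31+347)%997=136 -> [876, 136]
  L3: h(876,136)=(876*31+136)%997=373 -> [373]
  root = 373 != target 568
Candidate B: set leaf[5] = 85 -> leaves = [2, 2, 47, 99, 69, 85, 42]
  L0: [2, 2, 47, 99, 69, 85, 42]
  L1: h(2,2)=(2*31+2)%997=64 h(47,99)=(47*31+99)%997=559 h(69,85)=(69*31+85)%997=230 h(42,42)=(42*31+42)%997=347 -> [64, 559, 230, 347]
  L2: h(64,559)=(64*31+559)%997=549 h(230,347)=(230*31+347)%997=498 -> [549, 498]
  L3: h(549,498)=(549*31+498)%997=568 -> [568]
  root = 568 == target 568  ** MATCH **
Candidate C: set leaf[3] = 87 -> leaves = [2, 2, 47, 87, 69, 9, 42]
  L0: [2, 2, 47, 87, 69, 9, 42]
  L1: h(2,2)=(2*31+2)%997=64 h(47,87)=(47*31+87)%997=547 h(69,9)=(69*31+9)%997=154 h(42,42)=(42*31+42)%997=347 -> [64, 547, 154, 347]
  L2: h(64,547)=(64*31+547)%997=537 h(154,347)=(154*31+347)%997=136 -> [537, 136]
  L3: h(537,136)=(537*31+136)%997=831 -> [831]
  root = 831 != target 568
Candidate D: set leaf[4] = 99 -> leaves = [2, 2, 47, 99, 99, 9, 42]
  L0: [2, 2, 47, 99, 99, 9, 42]
  L1: h(2,2)=(2*31+2)%997=64 h(47,99)=(47*31+99)%997=559 h(99,9)=(99*31+9)%997=87 h(42,42)=(42*31+42)%997=347 -> [64, 559, 87, 347]
  L2: h(64,559)=(64*31+559)%997=549 h(87,347)=(87*31+347)%997=53 -> [549, 53]
  L3: h(549,53)=(549*31+53)%997=123 -> [123]
  root = 123 != target 568
Candidate B produces the target root.

Answer: B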